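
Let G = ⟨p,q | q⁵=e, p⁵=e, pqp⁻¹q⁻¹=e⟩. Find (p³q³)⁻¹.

The order of (p³q³) is 5 (smallest k with (p³q³)ᵏ = e), so (p³q³)⁻¹ = (p³q³)⁴ = p²q².
Check: (p³q³) · (p²q²) → (p³q³) · p² = q³;   (q³) · q² = e, giving e as required.

Answer: p²q²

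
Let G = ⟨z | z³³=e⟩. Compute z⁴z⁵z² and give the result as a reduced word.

Multiply left to right, reducing at each step:
  (z⁴) · z⁵ = z⁹
  (z⁹) · z² = z¹¹

Answer: z¹¹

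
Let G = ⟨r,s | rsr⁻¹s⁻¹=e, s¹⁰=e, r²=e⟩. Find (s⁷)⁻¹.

The order of (s⁷) is 10 (smallest k with (s⁷)ᵏ = e), so (s⁷)⁻¹ = (s⁷)⁹ = s³.
Check: (s⁷) · (s³) → (s⁷) · s³ = e, giving e as required.

Answer: s³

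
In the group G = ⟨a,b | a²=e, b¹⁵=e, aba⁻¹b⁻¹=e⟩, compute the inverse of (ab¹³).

The order of (ab¹³) is 30 (smallest k with (ab¹³)ᵏ = e), so (ab¹³)⁻¹ = (ab¹³)²⁹ = ab².
Check: (ab¹³) · (ab²) → (ab¹³) · a = b¹³;   (b¹³) · b² = e, giving e as required.

Answer: ab²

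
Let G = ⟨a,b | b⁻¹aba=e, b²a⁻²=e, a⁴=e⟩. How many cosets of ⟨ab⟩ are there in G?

First find ord(ab) by computing successive powers:
  (ab)¹ = ab, (ab)² = a², (ab)³ = ab⁻¹, (ab)⁴ = e.
So |⟨ab⟩| = ord(ab) = 4. With |G| = 8, by Lagrange [G : ⟨ab⟩] = 8/4 = 2.

Answer: 2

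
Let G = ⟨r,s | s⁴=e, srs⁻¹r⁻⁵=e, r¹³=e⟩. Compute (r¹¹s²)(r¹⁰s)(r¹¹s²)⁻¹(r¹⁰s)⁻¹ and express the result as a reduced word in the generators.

[(r¹¹s²), (r¹⁰s)] = (r¹¹s²)·(r¹⁰s)·(r¹¹s²)⁻¹·(r¹⁰s)⁻¹.
  (r¹¹s²) · (r¹⁰s) = rs³
  (rs³) · (r¹¹s²) = r¹¹s
  (r¹¹s) · (r¹¹s³) = r

Answer: r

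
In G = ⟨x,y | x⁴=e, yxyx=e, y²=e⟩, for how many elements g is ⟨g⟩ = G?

⟨g⟩ = G would require ord(g) = |G| = 8, but the maximum element order in G is 4 < 8. So G is not cyclic and no single element generates it: the count is 0.

Answer: 0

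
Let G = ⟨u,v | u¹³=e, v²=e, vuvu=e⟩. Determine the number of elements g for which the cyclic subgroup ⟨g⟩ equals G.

⟨g⟩ = G would require ord(g) = |G| = 26, but the maximum element order in G is 13 < 26. So G is not cyclic and no single element generates it: the count is 0.

Answer: 0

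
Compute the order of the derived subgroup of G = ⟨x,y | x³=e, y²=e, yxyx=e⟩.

G' = [G, G] is generated by all commutators. The generator-pair commutators are: [x, y] = x².
The subgroup they normally generate is {e, x, x²}, of order 3.
Check: |G/G'| = 6/3 = 2 is the order of the abelianisation.

Answer: 3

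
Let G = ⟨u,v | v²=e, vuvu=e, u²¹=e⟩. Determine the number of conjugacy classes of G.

The conjugacy classes (representative and size) are:
  [e] (size 1), [u²⁰] (size 2), [u²] (size 2), [u³] (size 2), [u¹⁷] (size 2), [u⁵] (size 2), [u⁶] (size 2), [u⁷] (size 2), [u⁸] (size 2), [u⁹] (size 2), [u¹⁰] (size 2), [v] (size 21).
Class equation: 1 + 2 + 2 + 2 + 2 + 2 + 2 + 2 + 2 + 2 + 2 + 21 = 42 = |G|. So G has 12 conjugacy classes.

Answer: 12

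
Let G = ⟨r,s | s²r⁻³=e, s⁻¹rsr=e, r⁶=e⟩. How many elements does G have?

Enumerate words in the generators, reducing via the relations: the distinct elements are
  {e, r, s, rs, r², r³, r⁴, r⁵, r²s, s⁻¹, rs⁻¹, r²s⁻¹}.
No further products give new elements, so |G| = 12.

Answer: 12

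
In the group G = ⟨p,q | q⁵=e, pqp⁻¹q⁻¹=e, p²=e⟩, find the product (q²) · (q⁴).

Compute (q²) · (q⁴) by multiplying left to right and reducing via the relations at each step:
  (q²) · q⁴ = q

Answer: q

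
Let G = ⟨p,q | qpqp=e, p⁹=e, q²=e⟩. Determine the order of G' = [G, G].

G' = [G, G] is generated by all commutators. The generator-pair commutators are: [p, q] = p².
The subgroup they normally generate is {e, p, p², p³, p⁴, p⁵, p⁶, p⁷, p⁸}, of order 9.
Check: |G/G'| = 18/9 = 2 is the order of the abelianisation.

Answer: 9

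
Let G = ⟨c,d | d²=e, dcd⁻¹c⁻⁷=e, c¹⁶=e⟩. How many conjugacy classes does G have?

The conjugacy classes (representative and size) are:
  [e] (size 1), [c] (size 2), [c¹⁴] (size 2), [c³] (size 2), [c⁴] (size 2), [c¹⁰] (size 2), [c⁸] (size 1), [c⁹] (size 2), [c¹¹] (size 2), [c¹⁰d] (size 8), [cd] (size 8).
Class equation: 1 + 2 + 2 + 2 + 2 + 2 + 1 + 2 + 2 + 8 + 8 = 32 = |G|. So G has 11 conjugacy classes.

Answer: 11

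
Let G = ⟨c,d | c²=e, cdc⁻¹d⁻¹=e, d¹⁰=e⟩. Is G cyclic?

|G| = 20, but the maximum element order in G is 10 < 20. No single element generates all of G, so G is not cyclic.

Answer: No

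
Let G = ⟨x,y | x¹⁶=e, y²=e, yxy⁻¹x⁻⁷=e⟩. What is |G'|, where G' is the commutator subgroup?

G' = [G, G] is generated by all commutators. The generator-pair commutators are: [x, y] = x¹⁰.
The subgroup they normally generate is {e, x², x⁴, x⁶, x⁸, x¹⁰, x¹², x¹⁴}, of order 8.
Check: |G/G'| = 32/8 = 4 is the order of the abelianisation.

Answer: 8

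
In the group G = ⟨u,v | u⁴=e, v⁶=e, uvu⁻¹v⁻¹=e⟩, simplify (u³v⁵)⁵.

Compute successive powers of (u³v⁵), reducing at each step:
  (u³v⁵)²: (u³v⁵) · u³ = u²v⁵;   (u²v⁵) · v⁵ = u²v⁴
  (u³v⁵)³: (u²v⁴) · u³ = uv⁴;   (uv⁴) · v⁵ = uv³
  (u³v⁵)⁴: (uv³) · u³ = v³;   (v³) · v⁵ = v²
  (u³v⁵)⁵: (v²) · u³ = u³v²;   (u³v²) · v⁵ = u³v

Answer: u³v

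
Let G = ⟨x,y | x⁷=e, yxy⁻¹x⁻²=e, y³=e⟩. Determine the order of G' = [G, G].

G' = [G, G] is generated by all commutators. The generator-pair commutators are: [x, y] = x⁶.
The subgroup they normally generate is {e, x, x², x³, x⁴, x⁵, x⁶}, of order 7.
Check: |G/G'| = 21/7 = 3 is the order of the abelianisation.

Answer: 7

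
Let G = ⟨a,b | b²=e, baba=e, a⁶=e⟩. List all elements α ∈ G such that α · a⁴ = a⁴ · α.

⟨a⁴⟩ ⊆ C_G(a⁴) since powers of a⁴ commute with a⁴; so |C_G(a⁴)| ≥ |⟨a⁴⟩| = 3.
By orbit–stabilizer, |C_G(a⁴)| = |G| / |conj. class of a⁴| = 12 / 2 = 6.
The 6 elements commuting with a⁴ are {e, a, a², a³, a⁴, a⁵}.

Answer: {e, a, a², a³, a⁴, a⁵}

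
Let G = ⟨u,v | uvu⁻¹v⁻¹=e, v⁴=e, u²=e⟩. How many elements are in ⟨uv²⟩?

|⟨uv²⟩| equals the order of uv². Compute successive powers until reaching e:
  (uv²)¹ = uv², (uv²)² = e.
The smallest positive k with (uv²)ᵏ = e is 2, so |⟨uv²⟩| = 2.

Answer: 2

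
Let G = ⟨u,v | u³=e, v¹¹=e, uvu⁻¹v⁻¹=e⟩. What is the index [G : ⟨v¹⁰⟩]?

First find ord(v¹⁰) by computing successive powers:
  (v¹⁰)¹ = v¹⁰, (v¹⁰)² = v⁹, (v¹⁰)³ = v⁸, (v¹⁰)⁴ = v⁷, (v¹⁰)⁵ = v⁶, (v¹⁰)⁶ = v⁵, (v¹⁰)⁷ = v⁴, (v¹⁰)⁸ = v³, (v¹⁰)⁹ = v², (v¹⁰)¹⁰ = v, (v¹⁰)¹¹ = e.
So |⟨v¹⁰⟩| = ord(v¹⁰) = 11. With |G| = 33, by Lagrange [G : ⟨v¹⁰⟩] = 33/11 = 3.

Answer: 3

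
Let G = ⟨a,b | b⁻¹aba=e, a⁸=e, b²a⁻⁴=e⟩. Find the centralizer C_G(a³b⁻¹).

⟨a³b⁻¹⟩ ⊆ C_G(a³b⁻¹) since powers of a³b⁻¹ commute with a³b⁻¹; so |C_G(a³b⁻¹)| ≥ |⟨a³b⁻¹⟩| = 4.
By orbit–stabilizer, |C_G(a³b⁻¹)| = |G| / |conj. class of a³b⁻¹| = 16 / 4 = 4.
The 4 elements commuting with a³b⁻¹ are {e, a⁴, a³b, a³b⁻¹}.

Answer: {e, a⁴, a³b, a³b⁻¹}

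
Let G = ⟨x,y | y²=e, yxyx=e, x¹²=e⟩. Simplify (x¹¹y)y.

Compute (x¹¹y) · y by multiplying left to right and reducing via the relations at each step:
  (x¹¹y) · y = x¹¹

Answer: x¹¹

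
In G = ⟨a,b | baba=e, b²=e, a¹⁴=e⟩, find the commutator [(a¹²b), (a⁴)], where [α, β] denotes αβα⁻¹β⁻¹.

[(a¹²b), (a⁴)] = (a¹²b)·(a⁴)·(a¹²b)⁻¹·(a⁴)⁻¹.
  (a¹²b) · (a⁴) = a⁸b
  (a⁸b) · (a¹²b) = a¹⁰
  (a¹⁰) · (a¹⁰) = a⁶

Answer: a⁶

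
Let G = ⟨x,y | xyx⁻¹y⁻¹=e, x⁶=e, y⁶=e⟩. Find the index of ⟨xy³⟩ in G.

First find ord(xy³) by computing successive powers:
  (xy³)¹ = xy³, (xy³)² = x², (xy³)³ = x³y³, (xy³)⁴ = x⁴, (xy³)⁵ = x⁵y³, (xy³)⁶ = e.
So |⟨xy³⟩| = ord(xy³) = 6. With |G| = 36, by Lagrange [G : ⟨xy³⟩] = 36/6 = 6.

Answer: 6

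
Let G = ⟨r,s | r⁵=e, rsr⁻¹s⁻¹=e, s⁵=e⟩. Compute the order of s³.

Compute successive powers until reaching e:
  (s³)¹ = s³, (s³)² = s, (s³)³ = s⁴, (s³)⁴ = s², (s³)⁵ = e.
The smallest positive k with (s³)ᵏ = e is 5.

Answer: 5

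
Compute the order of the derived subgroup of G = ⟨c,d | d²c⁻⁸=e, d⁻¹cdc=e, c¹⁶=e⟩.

G' = [G, G] is generated by all commutators. The generator-pair commutators are: [c, d] = c².
The subgroup they normally generate is {e, c², c⁴, c⁶, c⁸, c¹⁰, c¹², c¹⁴}, of order 8.
Check: |G/G'| = 32/8 = 4 is the order of the abelianisation.

Answer: 8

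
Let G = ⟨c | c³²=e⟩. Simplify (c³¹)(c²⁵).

Compute (c³¹) · (c²⁵) by multiplying left to right and reducing via the relations at each step:
  (c³¹) · c²⁵ = c²⁴

Answer: c²⁴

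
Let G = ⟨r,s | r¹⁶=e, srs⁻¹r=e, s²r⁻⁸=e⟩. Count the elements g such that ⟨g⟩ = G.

⟨g⟩ = G would require ord(g) = |G| = 32, but the maximum element order in G is 16 < 32. So G is not cyclic and no single element generates it: the count is 0.

Answer: 0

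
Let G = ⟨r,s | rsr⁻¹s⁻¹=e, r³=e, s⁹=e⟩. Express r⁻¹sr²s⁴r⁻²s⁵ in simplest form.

Multiply left to right, reducing at each step:
  (r²) · s = r²s
  (r²s) · r² = rs
  (rs) · s⁴ = rs⁵
  (rs⁵) · r⁻² = r²s⁵
  (r²s⁵) · s⁵ = r²s

Answer: r²s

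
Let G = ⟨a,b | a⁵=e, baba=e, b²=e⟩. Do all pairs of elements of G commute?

a·b = ab but b·a = a⁴b, so a·b ≠ b·a and G is not abelian.

Answer: No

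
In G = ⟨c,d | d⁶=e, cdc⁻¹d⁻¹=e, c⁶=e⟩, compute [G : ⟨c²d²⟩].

First find ord(c²d²) by computing successive powers:
  (c²d²)¹ = c²d², (c²d²)² = c⁴d⁴, (c²d²)³ = e.
So |⟨c²d²⟩| = ord(c²d²) = 3. With |G| = 36, by Lagrange [G : ⟨c²d²⟩] = 36/3 = 12.

Answer: 12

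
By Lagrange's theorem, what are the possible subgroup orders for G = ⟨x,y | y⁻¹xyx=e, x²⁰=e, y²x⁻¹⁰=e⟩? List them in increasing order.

|G| = 40 = 2³ · 5. By Lagrange's theorem the order of any subgroup divides 40; the divisors of 40 are 1, 2, 4, 5, 8, 10, 20, 40.

Answer: 1, 2, 4, 5, 8, 10, 20, 40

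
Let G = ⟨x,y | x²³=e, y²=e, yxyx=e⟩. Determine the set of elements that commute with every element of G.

An element z ∈ Z(G) iff z commutes with every generator.
For example e is central: e·x = x = x·e; e·y = y = y·e.
Whereas x ∉ Z(G) since x·y = xy ≠ x²²y = y·x.
Checking each of the 46 elements this way gives Z(G) = {e}, of order 1.

Answer: {e}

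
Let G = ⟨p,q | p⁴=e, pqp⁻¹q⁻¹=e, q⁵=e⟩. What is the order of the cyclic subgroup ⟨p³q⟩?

|⟨p³q⟩| equals the order of p³q. Compute successive powers until reaching e:
  (p³q)¹ = p³q, (p³q)² = p²q², (p³q)³ = pq³, (p³q)⁴ = q⁴, (p³q)⁵ = p³, (p³q)⁶ = p²q, (p³q)⁷ = pq², (p³q)⁸ = q³, (p³q)⁹ = p³q⁴, (p³q)¹⁰ = p², (p³q)¹¹ = pq, (p³q)¹² = q², (p³q)¹³ = p³q³, (p³q)¹⁴ = p²q⁴, (p³q)¹⁵ = p, (p³q)¹⁶ = q, (p³q)¹⁷ = p³q², (p³q)¹⁸ = p²q³, (p³q)¹⁹ = pq⁴, (p³q)²⁰ = e.
The smallest positive k with (p³q)ᵏ = e is 20, so |⟨p³q⟩| = 20.

Answer: 20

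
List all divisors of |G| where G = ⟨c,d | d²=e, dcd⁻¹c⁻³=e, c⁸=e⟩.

|G| = 16 = 2⁴. By Lagrange's theorem the order of any subgroup divides 16; the divisors of 16 are 1, 2, 4, 8, 16.

Answer: 1, 2, 4, 8, 16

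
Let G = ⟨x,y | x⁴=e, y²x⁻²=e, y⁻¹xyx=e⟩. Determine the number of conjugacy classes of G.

The conjugacy classes (representative and size) are:
  [e] (size 1), [x³] (size 2), [x²] (size 1), [y⁻¹] (size 2), [xy⁻¹] (size 2).
Class equation: 1 + 2 + 1 + 2 + 2 = 8 = |G|. So G has 5 conjugacy classes.

Answer: 5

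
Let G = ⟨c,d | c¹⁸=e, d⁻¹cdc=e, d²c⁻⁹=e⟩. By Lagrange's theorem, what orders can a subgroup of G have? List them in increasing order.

|G| = 36 = 2² · 3². By Lagrange's theorem the order of any subgroup divides 36; the divisors of 36 are 1, 2, 3, 4, 6, 9, 12, 18, 36.

Answer: 1, 2, 3, 4, 6, 9, 12, 18, 36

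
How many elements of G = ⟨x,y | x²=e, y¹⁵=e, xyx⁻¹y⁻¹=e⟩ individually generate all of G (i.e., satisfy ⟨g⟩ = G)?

G is cyclic of order 30. An element generates G iff its order is 30, and a cyclic group of order 30 has exactly φ(30) = 8 such elements.

Answer: 8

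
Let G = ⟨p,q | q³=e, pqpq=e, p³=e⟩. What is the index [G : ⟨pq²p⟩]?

First find ord(pq²p) by computing successive powers:
  (pq²p)¹ = pq²p, (pq²p)² = e.
So |⟨pq²p⟩| = ord(pq²p) = 2. With |G| = 12, by Lagrange [G : ⟨pq²p⟩] = 12/2 = 6.

Answer: 6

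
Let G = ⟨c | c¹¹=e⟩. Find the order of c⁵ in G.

Compute successive powers until reaching e:
  (c⁵)¹ = c⁵, (c⁵)² = c¹⁰, (c⁵)³ = c⁴, (c⁵)⁴ = c⁹, (c⁵)⁵ = c³, (c⁵)⁶ = c⁸, (c⁵)⁷ = c², (c⁵)⁸ = c⁷, (c⁵)⁹ = c, (c⁵)¹⁰ = c⁶, (c⁵)¹¹ = e.
The smallest positive k with (c⁵)ᵏ = e is 11.

Answer: 11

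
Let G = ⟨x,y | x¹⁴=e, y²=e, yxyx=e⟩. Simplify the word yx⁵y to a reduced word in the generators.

Multiply left to right, reducing at each step:
  y · x⁵ = x⁹y
  (x⁹y) · y = x⁹

Answer: x⁹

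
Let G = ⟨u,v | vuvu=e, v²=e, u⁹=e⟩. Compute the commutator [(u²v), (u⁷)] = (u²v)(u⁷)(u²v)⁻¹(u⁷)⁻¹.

[(u²v), (u⁷)] = (u²v)·(u⁷)·(u²v)⁻¹·(u⁷)⁻¹.
  (u²v) · (u⁷) = u⁴v
  (u⁴v) · (u²v) = u²
  (u²) · (u²) = u⁴

Answer: u⁴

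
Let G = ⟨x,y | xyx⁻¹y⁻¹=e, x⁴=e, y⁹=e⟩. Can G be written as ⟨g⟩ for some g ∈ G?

|G| = 36. The element xy has order 36 (its powers give 36 distinct elements), so ⟨xy⟩ = G and G is cyclic.

Answer: Yes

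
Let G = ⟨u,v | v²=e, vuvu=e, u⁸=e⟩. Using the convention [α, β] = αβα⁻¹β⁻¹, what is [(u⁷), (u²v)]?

[(u⁷), (u²v)] = (u⁷)·(u²v)·(u⁷)⁻¹·(u²v)⁻¹.
  (u⁷) · (u²v) = uv
  (uv) · u = v
  v · (u²v) = u⁶

Answer: u⁶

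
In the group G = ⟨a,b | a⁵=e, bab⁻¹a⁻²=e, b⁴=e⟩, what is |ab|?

Compute successive powers until reaching e:
  (ab)¹ = ab, (ab)² = a³b², (ab)³ = a²b³, (ab)⁴ = e.
The smallest positive k with (ab)ᵏ = e is 4.

Answer: 4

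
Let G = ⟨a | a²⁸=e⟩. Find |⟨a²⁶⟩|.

|⟨a²⁶⟩| equals the order of a²⁶. Compute successive powers until reaching e:
  (a²⁶)¹ = a²⁶, (a²⁶)² = a²⁴, (a²⁶)³ = a²², (a²⁶)⁴ = a²⁰, (a²⁶)⁵ = a¹⁸, (a²⁶)⁶ = a¹⁶, (a²⁶)⁷ = a¹⁴, (a²⁶)⁸ = a¹², (a²⁶)⁹ = a¹⁰, (a²⁶)¹⁰ = a⁸, (a²⁶)¹¹ = a⁶, (a²⁶)¹² = a⁴, (a²⁶)¹³ = a², (a²⁶)¹⁴ = e.
The smallest positive k with (a²⁶)ᵏ = e is 14, so |⟨a²⁶⟩| = 14.

Answer: 14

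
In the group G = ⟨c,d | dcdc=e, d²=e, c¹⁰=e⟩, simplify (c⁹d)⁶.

Compute successive powers of (c⁹d), reducing at each step:
  (c⁹d)²: (c⁹d) · c⁹ = d;   d · d = e
  (c⁹d)³: e · c⁹ = c⁹;   (c⁹) · d = c⁹d
  (c⁹d)⁴: (c⁹d) · c⁹ = d;   d · d = e
  (c⁹d)⁵: e · c⁹ = c⁹;   (c⁹) · d = c⁹d
  (c⁹d)⁶: (c⁹d) · c⁹ = d;   d · d = e

Answer: e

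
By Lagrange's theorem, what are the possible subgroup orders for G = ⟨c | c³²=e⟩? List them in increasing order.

|G| = 32 = 2⁵. By Lagrange's theorem the order of any subgroup divides 32; the divisors of 32 are 1, 2, 4, 8, 16, 32.

Answer: 1, 2, 4, 8, 16, 32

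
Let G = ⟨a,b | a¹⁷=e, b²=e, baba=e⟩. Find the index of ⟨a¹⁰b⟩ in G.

First find ord(a¹⁰b) by computing successive powers:
  (a¹⁰b)¹ = a¹⁰b, (a¹⁰b)² = e.
So |⟨a¹⁰b⟩| = ord(a¹⁰b) = 2. With |G| = 34, by Lagrange [G : ⟨a¹⁰b⟩] = 34/2 = 17.

Answer: 17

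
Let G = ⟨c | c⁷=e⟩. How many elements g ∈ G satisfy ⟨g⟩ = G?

G is cyclic of order 7. An element generates G iff its order is 7, and a cyclic group of order 7 has exactly φ(7) = 6 such elements.

Answer: 6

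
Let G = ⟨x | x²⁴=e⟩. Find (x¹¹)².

Compute successive powers of (x¹¹), reducing at each step:
  (x¹¹)²: (x¹¹) · x¹¹ = x²²

Answer: x²²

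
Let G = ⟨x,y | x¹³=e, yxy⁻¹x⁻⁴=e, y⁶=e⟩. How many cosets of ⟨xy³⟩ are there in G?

First find ord(xy³) by computing successive powers:
  (xy³)¹ = xy³, (xy³)² = e.
So |⟨xy³⟩| = ord(xy³) = 2. With |G| = 78, by Lagrange [G : ⟨xy³⟩] = 78/2 = 39.

Answer: 39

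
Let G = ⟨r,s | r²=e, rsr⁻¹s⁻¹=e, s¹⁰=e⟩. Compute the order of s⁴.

Compute successive powers until reaching e:
  (s⁴)¹ = s⁴, (s⁴)² = s⁸, (s⁴)³ = s², (s⁴)⁴ = s⁶, (s⁴)⁵ = e.
The smallest positive k with (s⁴)ᵏ = e is 5.

Answer: 5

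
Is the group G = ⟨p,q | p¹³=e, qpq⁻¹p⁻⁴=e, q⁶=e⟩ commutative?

p·q = pq but q·p = p⁴q, so p·q ≠ q·p and G is not abelian.

Answer: No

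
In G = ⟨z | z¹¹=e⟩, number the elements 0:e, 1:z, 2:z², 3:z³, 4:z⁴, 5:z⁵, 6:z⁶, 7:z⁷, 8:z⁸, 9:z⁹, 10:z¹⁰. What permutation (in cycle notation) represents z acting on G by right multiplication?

(0 1 2 3 4 5 6 7 8 9 10)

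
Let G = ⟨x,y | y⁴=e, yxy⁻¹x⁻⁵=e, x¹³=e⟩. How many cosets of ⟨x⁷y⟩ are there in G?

First find ord(x⁷y) by computing successive powers:
  (x⁷y)¹ = x⁷y, (x⁷y)² = x³y², (x⁷y)³ = x⁹y³, (x⁷y)⁴ = e.
So |⟨x⁷y⟩| = ord(x⁷y) = 4. With |G| = 52, by Lagrange [G : ⟨x⁷y⟩] = 52/4 = 13.

Answer: 13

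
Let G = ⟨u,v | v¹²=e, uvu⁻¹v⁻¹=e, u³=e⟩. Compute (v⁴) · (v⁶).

Compute (v⁴) · (v⁶) by multiplying left to right and reducing via the relations at each step:
  (v⁴) · v⁶ = v¹⁰

Answer: v¹⁰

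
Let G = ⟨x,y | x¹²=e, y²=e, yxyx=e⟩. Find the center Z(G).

An element z ∈ Z(G) iff z commutes with every generator.
For example x⁶ is central: (x⁶)·x = x⁷ = x·(x⁶); (x⁶)·y = x⁶y = y·(x⁶).
Whereas x ∉ Z(G) since x·y = xy ≠ x¹¹y = y·x.
Checking each of the 24 elements this way gives Z(G) = {e, x⁶}, of order 2.

Answer: {e, x⁶}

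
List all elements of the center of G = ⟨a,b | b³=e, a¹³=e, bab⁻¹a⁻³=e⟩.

An element z ∈ Z(G) iff z commutes with every generator.
For example e is central: e·a = a = a·e; e·b = b = b·e.
Whereas a ∉ Z(G) since a·b = ab ≠ a³b = b·a.
Checking each of the 39 elements this way gives Z(G) = {e}, of order 1.

Answer: {e}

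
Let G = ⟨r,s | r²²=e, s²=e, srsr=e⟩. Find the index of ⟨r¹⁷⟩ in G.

First find ord(r¹⁷) by computing successive powers:
  (r¹⁷)¹ = r¹⁷, (r¹⁷)² = r¹², (r¹⁷)³ = r⁷, (r¹⁷)⁴ = r², (r¹⁷)⁵ = r¹⁹, (r¹⁷)⁶ = r¹⁴, (r¹⁷)⁷ = r⁹, (r¹⁷)⁸ = r⁴, (r¹⁷)⁹ = r²¹, (r¹⁷)¹⁰ = r¹⁶, (r¹⁷)¹¹ = r¹¹, (r¹⁷)¹² = r⁶, (r¹⁷)¹³ = r, (r¹⁷)¹⁴ = r¹⁸, (r¹⁷)¹⁵ = r¹³, (r¹⁷)¹⁶ = r⁸, (r¹⁷)¹⁷ = r³, (r¹⁷)¹⁸ = r²⁰, (r¹⁷)¹⁹ = r¹⁵, (r¹⁷)²⁰ = r¹⁰, (r¹⁷)²¹ = r⁵, (r¹⁷)²² = e.
So |⟨r¹⁷⟩| = ord(r¹⁷) = 22. With |G| = 44, by Lagrange [G : ⟨r¹⁷⟩] = 44/22 = 2.

Answer: 2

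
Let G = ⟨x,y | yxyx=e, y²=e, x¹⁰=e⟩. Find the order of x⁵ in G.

Compute successive powers until reaching e:
  (x⁵)¹ = x⁵, (x⁵)² = e.
The smallest positive k with (x⁵)ᵏ = e is 2.

Answer: 2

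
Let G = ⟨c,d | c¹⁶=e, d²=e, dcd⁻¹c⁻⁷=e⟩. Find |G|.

Enumerate words in the generators, reducing via the relations: the distinct elements are
  {c, d, e, cd, c², c³, c⁴, c⁵, c⁶, c⁷, c⁸, c⁹, c²d, c³d, c¹², c¹³, c¹¹, c¹⁰, c¹⁴, c¹⁵, c⁴d, c⁵d, c⁶d, c⁷d, c⁸d, c⁹d, c¹²d, c¹³d, c¹¹d, c¹⁰d, c¹⁴d, c¹⁵d}.
No further products give new elements, so |G| = 32.

Answer: 32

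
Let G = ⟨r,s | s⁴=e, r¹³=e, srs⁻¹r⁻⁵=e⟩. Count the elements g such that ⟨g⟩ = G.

⟨g⟩ = G would require ord(g) = |G| = 52, but the maximum element order in G is 13 < 52. So G is not cyclic and no single element generates it: the count is 0.

Answer: 0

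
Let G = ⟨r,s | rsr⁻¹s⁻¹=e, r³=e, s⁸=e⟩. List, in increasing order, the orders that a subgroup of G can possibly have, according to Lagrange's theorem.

|G| = 24 = 2³ · 3. By Lagrange's theorem the order of any subgroup divides 24; the divisors of 24 are 1, 2, 3, 4, 6, 8, 12, 24.

Answer: 1, 2, 3, 4, 6, 8, 12, 24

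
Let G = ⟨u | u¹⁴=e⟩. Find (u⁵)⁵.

Compute successive powers of (u⁵), reducing at each step:
  (u⁵)²: (u⁵) · u⁵ = u¹⁰
  (u⁵)³: (u¹⁰) · u⁵ = u
  (u⁵)⁴: u · u⁵ = u⁶
  (u⁵)⁵: (u⁶) · u⁵ = u¹¹

Answer: u¹¹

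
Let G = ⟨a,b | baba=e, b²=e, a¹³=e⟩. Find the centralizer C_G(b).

⟨b⟩ ⊆ C_G(b) since powers of b commute with b; so |C_G(b)| ≥ |⟨b⟩| = 2.
By orbit–stabilizer, |C_G(b)| = |G| / |conj. class of b| = 26 / 13 = 2.
The 2 elements commuting with b are {e, b}.

Answer: {e, b}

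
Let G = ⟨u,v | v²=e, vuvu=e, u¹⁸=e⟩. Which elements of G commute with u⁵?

⟨u⁵⟩ ⊆ C_G(u⁵) since powers of u⁵ commute with u⁵; so |C_G(u⁵)| ≥ |⟨u⁵⟩| = 18.
By orbit–stabilizer, |C_G(u⁵)| = |G| / |conj. class of u⁵| = 36 / 2 = 18.
The 18 elements commuting with u⁵ are {e, u, u², u³, u⁴, u⁵, u⁶, u⁷, u⁸, u⁹, u¹⁰, u¹¹, u¹², u¹³, u¹⁴, u¹⁵, u¹⁶, u¹⁷}.

Answer: {e, u, u², u³, u⁴, u⁵, u⁶, u⁷, u⁸, u⁹, u¹⁰, u¹¹, u¹², u¹³, u¹⁴, u¹⁵, u¹⁶, u¹⁷}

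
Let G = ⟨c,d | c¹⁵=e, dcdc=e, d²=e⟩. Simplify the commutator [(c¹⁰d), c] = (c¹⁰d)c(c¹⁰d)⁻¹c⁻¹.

[(c¹⁰d), c] = (c¹⁰d)·c·(c¹⁰d)⁻¹·c⁻¹.
  (c¹⁰d) · c = c⁹d
  (c⁹d) · (c¹⁰d) = c¹⁴
  (c¹⁴) · (c¹⁴) = c¹³

Answer: c¹³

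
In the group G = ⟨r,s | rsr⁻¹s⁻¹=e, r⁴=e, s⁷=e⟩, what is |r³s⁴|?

Compute successive powers until reaching e:
  (r³s⁴)¹ = r³s⁴, (r³s⁴)² = r²s, (r³s⁴)³ = rs⁵, (r³s⁴)⁴ = s², (r³s⁴)⁵ = r³s⁶, (r³s⁴)⁶ = r²s³, (r³s⁴)⁷ = r, (r³s⁴)⁸ = s⁴, (r³s⁴)⁹ = r³s, (r³s⁴)¹⁰ = r²s⁵, (r³s⁴)¹¹ = rs², (r³s⁴)¹² = s⁶, (r³s⁴)¹³ = r³s³, (r³s⁴)¹⁴ = r², (r³s⁴)¹⁵ = rs⁴, (r³s⁴)¹⁶ = s, (r³s⁴)¹⁷ = r³s⁵, (r³s⁴)¹⁸ = r²s², (r³s⁴)¹⁹ = rs⁶, (r³s⁴)²⁰ = s³, (r³s⁴)²¹ = r³, (r³s⁴)²² = r²s⁴, (r³s⁴)²³ = rs, (r³s⁴)²⁴ = s⁵, (r³s⁴)²⁵ = r³s², (r³s⁴)²⁶ = r²s⁶, (r³s⁴)²⁷ = rs³, (r³s⁴)²⁸ = e.
The smallest positive k with (r³s⁴)ᵏ = e is 28.

Answer: 28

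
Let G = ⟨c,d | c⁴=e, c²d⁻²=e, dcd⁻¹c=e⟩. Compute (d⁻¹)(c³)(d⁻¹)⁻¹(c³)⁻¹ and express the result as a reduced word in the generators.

[(d⁻¹), (c³)] = (d⁻¹)·(c³)·(d⁻¹)⁻¹·(c³)⁻¹.
  (d⁻¹) · (c³) = cd⁻¹
  (cd⁻¹) · d = c
  c · c = c²

Answer: c²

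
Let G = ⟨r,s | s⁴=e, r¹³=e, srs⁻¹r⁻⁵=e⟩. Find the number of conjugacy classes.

The conjugacy classes (representative and size) are:
  [e] (size 1), [r] (size 4), [r²] (size 4), [r⁹] (size 4), [r¹²s] (size 13), [r⁴s²] (size 13), [r¹²s³] (size 13).
Class equation: 1 + 4 + 4 + 4 + 13 + 13 + 13 = 52 = |G|. So G has 7 conjugacy classes.

Answer: 7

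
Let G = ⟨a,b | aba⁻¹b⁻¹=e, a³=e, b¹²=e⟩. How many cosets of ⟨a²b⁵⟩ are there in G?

First find ord(a²b⁵) by computing successive powers:
  (a²b⁵)¹ = a²b⁵, (a²b⁵)² = ab¹⁰, (a²b⁵)³ = b³, (a²b⁵)⁴ = a²b⁸, (a²b⁵)⁵ = ab, (a²b⁵)⁶ = b⁶, (a²b⁵)⁷ = a²b¹¹, (a²b⁵)⁸ = ab⁴, (a²b⁵)⁹ = b⁹, (a²b⁵)¹⁰ = a²b², (a²b⁵)¹¹ = ab⁷, (a²b⁵)¹² = e.
So |⟨a²b⁵⟩| = ord(a²b⁵) = 12. With |G| = 36, by Lagrange [G : ⟨a²b⁵⟩] = 36/12 = 3.

Answer: 3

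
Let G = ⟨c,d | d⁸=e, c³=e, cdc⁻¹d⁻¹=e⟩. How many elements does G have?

Enumerate words in the generators, reducing via the relations: the distinct elements are
  {c, d, e, cd, c², d², d³, d⁴, d⁵, d⁶, d⁷, cd², cd³, cd⁴, cd⁵, cd⁶, cd⁷, c²d, c²d², c²d³, c²d⁴, c²d⁵, c²d⁶, c²d⁷}.
No further products give new elements, so |G| = 24.

Answer: 24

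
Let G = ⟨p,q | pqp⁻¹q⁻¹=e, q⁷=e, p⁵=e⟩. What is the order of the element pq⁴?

Compute successive powers until reaching e:
  (pq⁴)¹ = pq⁴, (pq⁴)² = p²q, (pq⁴)³ = p³q⁵, (pq⁴)⁴ = p⁴q², (pq⁴)⁵ = q⁶, (pq⁴)⁶ = pq³, (pq⁴)⁷ = p², (pq⁴)⁸ = p³q⁴, (pq⁴)⁹ = p⁴q, (pq⁴)¹⁰ = q⁵, (pq⁴)¹¹ = pq², (pq⁴)¹² = p²q⁶, (pq⁴)¹³ = p³q³, (pq⁴)¹⁴ = p⁴, (pq⁴)¹⁵ = q⁴, (pq⁴)¹⁶ = pq, (pq⁴)¹⁷ = p²q⁵, (pq⁴)¹⁸ = p³q², (pq⁴)¹⁹ = p⁴q⁶, (pq⁴)²⁰ = q³, (pq⁴)²¹ = p, (pq⁴)²² = p²q⁴, (pq⁴)²³ = p³q, (pq⁴)²⁴ = p⁴q⁵, (pq⁴)²⁵ = q², (pq⁴)²⁶ = pq⁶, (pq⁴)²⁷ = p²q³, (pq⁴)²⁸ = p³, (pq⁴)²⁹ = p⁴q⁴, (pq⁴)³⁰ = q, (pq⁴)³¹ = pq⁵, (pq⁴)³² = p²q², (pq⁴)³³ = p³q⁶, (pq⁴)³⁴ = p⁴q³, (pq⁴)³⁵ = e.
The smallest positive k with (pq⁴)ᵏ = e is 35.

Answer: 35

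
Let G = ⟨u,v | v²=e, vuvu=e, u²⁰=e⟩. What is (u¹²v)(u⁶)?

Compute (u¹²v) · (u⁶) by multiplying left to right and reducing via the relations at each step:
  (u¹²v) · u⁶ = u⁶v

Answer: u⁶v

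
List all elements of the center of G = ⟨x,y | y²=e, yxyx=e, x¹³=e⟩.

An element z ∈ Z(G) iff z commutes with every generator.
For example e is central: e·x = x = x·e; e·y = y = y·e.
Whereas x ∉ Z(G) since x·y = xy ≠ x¹²y = y·x.
Checking each of the 26 elements this way gives Z(G) = {e}, of order 1.

Answer: {e}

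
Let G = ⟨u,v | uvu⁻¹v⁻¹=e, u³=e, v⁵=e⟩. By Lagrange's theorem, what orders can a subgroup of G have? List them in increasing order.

|G| = 15 = 3 · 5. By Lagrange's theorem the order of any subgroup divides 15; the divisors of 15 are 1, 3, 5, 15.

Answer: 1, 3, 5, 15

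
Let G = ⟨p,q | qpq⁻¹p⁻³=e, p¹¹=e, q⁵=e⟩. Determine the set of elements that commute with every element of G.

An element z ∈ Z(G) iff z commutes with every generator.
For example e is central: e·p = p = p·e; e·q = q = q·e.
Whereas p ∉ Z(G) since p·q = pq ≠ p³q = q·p.
Checking each of the 55 elements this way gives Z(G) = {e}, of order 1.

Answer: {e}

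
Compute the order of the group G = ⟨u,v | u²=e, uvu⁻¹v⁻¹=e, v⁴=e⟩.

Enumerate words in the generators, reducing via the relations: the distinct elements are
  {e, u, v, uv, v², v³, uv², uv³}.
No further products give new elements, so |G| = 8.

Answer: 8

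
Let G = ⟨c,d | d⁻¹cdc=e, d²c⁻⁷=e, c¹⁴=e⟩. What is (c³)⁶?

Compute successive powers of (c³), reducing at each step:
  (c³)²: (c³) · c³ = c⁶
  (c³)³: (c⁶) · c³ = c⁹
  (c³)⁴: (c⁹) · c³ = c¹²
  (c³)⁵: (c¹²) · c³ = c
  (c³)⁶: c · c³ = c⁴

Answer: c⁴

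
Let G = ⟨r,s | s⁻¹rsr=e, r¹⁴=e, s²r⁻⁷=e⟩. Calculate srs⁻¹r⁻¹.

[s, r] = s·r·s⁻¹·r⁻¹.
  s · r = r⁶s⁻¹
  (r⁶s⁻¹) · (s⁻¹) = r¹³
  (r¹³) · (r¹³) = r¹²

Answer: r¹²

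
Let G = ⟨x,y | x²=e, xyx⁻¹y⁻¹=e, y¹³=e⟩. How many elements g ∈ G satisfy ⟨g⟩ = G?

G is cyclic of order 26. An element generates G iff its order is 26, and a cyclic group of order 26 has exactly φ(26) = 12 such elements.

Answer: 12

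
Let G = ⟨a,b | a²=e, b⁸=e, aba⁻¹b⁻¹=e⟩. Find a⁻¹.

The order of a is 2 (smallest k with aᵏ = e), so a⁻¹ = a¹ = a.
Check: a · a → a · a = e, giving e as required.

Answer: a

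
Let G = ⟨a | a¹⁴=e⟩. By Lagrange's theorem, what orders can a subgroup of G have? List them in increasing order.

|G| = 14 = 2 · 7. By Lagrange's theorem the order of any subgroup divides 14; the divisors of 14 are 1, 2, 7, 14.

Answer: 1, 2, 7, 14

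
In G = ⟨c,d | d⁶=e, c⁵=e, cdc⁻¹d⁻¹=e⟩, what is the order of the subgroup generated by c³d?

|⟨c³d⟩| equals the order of c³d. Compute successive powers until reaching e:
  (c³d)¹ = c³d, (c³d)² = cd², (c³d)³ = c⁴d³, (c³d)⁴ = c²d⁴, (c³d)⁵ = d⁵, (c³d)⁶ = c³, (c³d)⁷ = cd, (c³d)⁸ = c⁴d², (c³d)⁹ = c²d³, (c³d)¹⁰ = d⁴, (c³d)¹¹ = c³d⁵, (c³d)¹² = c, (c³d)¹³ = c⁴d, (c³d)¹⁴ = c²d², (c³d)¹⁵ = d³, (c³d)¹⁶ = c³d⁴, (c³d)¹⁷ = cd⁵, (c³d)¹⁸ = c⁴, (c³d)¹⁹ = c²d, (c³d)²⁰ = d², (c³d)²¹ = c³d³, (c³d)²² = cd⁴, (c³d)²³ = c⁴d⁵, (c³d)²⁴ = c², (c³d)²⁵ = d, (c³d)²⁶ = c³d², (c³d)²⁷ = cd³, (c³d)²⁸ = c⁴d⁴, (c³d)²⁹ = c²d⁵, (c³d)³⁰ = e.
The smallest positive k with (c³d)ᵏ = e is 30, so |⟨c³d⟩| = 30.

Answer: 30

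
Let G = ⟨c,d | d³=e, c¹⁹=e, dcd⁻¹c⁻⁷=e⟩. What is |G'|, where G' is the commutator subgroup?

G' = [G, G] is generated by all commutators. The generator-pair commutators are: [c, d] = c¹³.
The subgroup they normally generate is {e, c, c², c³, c⁴, c⁵, c⁶, c⁷, c⁸, c⁹, c¹⁰, c¹¹, c¹², c¹³, c¹⁴, c¹⁵, c¹⁶, c¹⁷, c¹⁸}, of order 19.
Check: |G/G'| = 57/19 = 3 is the order of the abelianisation.

Answer: 19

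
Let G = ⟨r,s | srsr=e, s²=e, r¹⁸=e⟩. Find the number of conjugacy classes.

The conjugacy classes (representative and size) are:
  [e] (size 1), [r] (size 2), [r²] (size 2), [r³] (size 2), [r¹⁴] (size 2), [r⁵] (size 2), [r¹²] (size 2), [r⁷] (size 2), [r¹⁰] (size 2), [r⁹] (size 1), [r¹⁰s] (size 9), [rs] (size 9).
Class equation: 1 + 2 + 2 + 2 + 2 + 2 + 2 + 2 + 2 + 1 + 9 + 9 = 36 = |G|. So G has 12 conjugacy classes.

Answer: 12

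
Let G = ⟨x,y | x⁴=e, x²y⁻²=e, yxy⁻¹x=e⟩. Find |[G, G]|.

G' = [G, G] is generated by all commutators. The generator-pair commutators are: [x, y] = x².
The subgroup they normally generate is {e, x²}, of order 2.
Check: |G/G'| = 8/2 = 4 is the order of the abelianisation.

Answer: 2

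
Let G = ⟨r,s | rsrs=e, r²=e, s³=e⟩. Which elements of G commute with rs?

⟨rs⟩ ⊆ C_G(rs) since powers of rs commute with rs; so |C_G(rs)| ≥ |⟨rs⟩| = 2.
By orbit–stabilizer, |C_G(rs)| = |G| / |conj. class of rs| = 6 / 3 = 2.
The 2 elements commuting with rs are {e, rs}.

Answer: {e, rs}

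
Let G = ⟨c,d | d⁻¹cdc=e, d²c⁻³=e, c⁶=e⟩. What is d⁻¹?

The order of d is 4 (smallest k with dᵏ = e), so d⁻¹ = d³ = d⁻¹.
Check: d · (d⁻¹) → d · d⁻¹ = e, giving e as required.

Answer: d⁻¹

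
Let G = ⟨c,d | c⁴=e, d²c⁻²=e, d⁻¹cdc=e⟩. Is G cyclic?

Every cyclic group is abelian. But c·d = cd while d·c = cd⁻¹, so c·d ≠ d·c and G is not abelian. Hence G is not cyclic.

Answer: No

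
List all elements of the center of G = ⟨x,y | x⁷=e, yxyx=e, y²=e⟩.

An element z ∈ Z(G) iff z commutes with every generator.
For example e is central: e·x = x = x·e; e·y = y = y·e.
Whereas x ∉ Z(G) since x·y = xy ≠ x⁶y = y·x.
Checking each of the 14 elements this way gives Z(G) = {e}, of order 1.

Answer: {e}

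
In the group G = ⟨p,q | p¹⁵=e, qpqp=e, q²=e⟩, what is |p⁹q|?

Compute successive powers until reaching e:
  (p⁹q)¹ = p⁹q, (p⁹q)² = e.
The smallest positive k with (p⁹q)ᵏ = e is 2.

Answer: 2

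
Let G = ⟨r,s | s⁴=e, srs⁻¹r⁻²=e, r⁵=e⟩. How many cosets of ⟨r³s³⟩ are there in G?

First find ord(r³s³) by computing successive powers:
  (r³s³)¹ = r³s³, (r³s³)² = r²s², (r³s³)³ = r⁴s, (r³s³)⁴ = e.
So |⟨r³s³⟩| = ord(r³s³) = 4. With |G| = 20, by Lagrange [G : ⟨r³s³⟩] = 20/4 = 5.

Answer: 5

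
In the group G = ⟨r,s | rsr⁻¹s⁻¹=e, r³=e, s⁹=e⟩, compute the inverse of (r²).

The order of (r²) is 3 (smallest k with (r²)ᵏ = e), so (r²)⁻¹ = (r²)² = r.
Check: (r²) · r → (r²) · r = e, giving e as required.

Answer: r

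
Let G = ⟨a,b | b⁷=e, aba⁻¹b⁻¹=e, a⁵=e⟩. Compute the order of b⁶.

Compute successive powers until reaching e:
  (b⁶)¹ = b⁶, (b⁶)² = b⁵, (b⁶)³ = b⁴, (b⁶)⁴ = b³, (b⁶)⁵ = b², (b⁶)⁶ = b, (b⁶)⁷ = e.
The smallest positive k with (b⁶)ᵏ = e is 7.

Answer: 7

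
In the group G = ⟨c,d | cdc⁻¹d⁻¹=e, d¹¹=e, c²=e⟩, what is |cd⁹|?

Compute successive powers until reaching e:
  (cd⁹)¹ = cd⁹, (cd⁹)² = d⁷, (cd⁹)³ = cd⁵, (cd⁹)⁴ = d³, (cd⁹)⁵ = cd, (cd⁹)⁶ = d¹⁰, (cd⁹)⁷ = cd⁸, (cd⁹)⁸ = d⁶, (cd⁹)⁹ = cd⁴, (cd⁹)¹⁰ = d², (cd⁹)¹¹ = c, (cd⁹)¹² = d⁹, (cd⁹)¹³ = cd⁷, (cd⁹)¹⁴ = d⁵, (cd⁹)¹⁵ = cd³, (cd⁹)¹⁶ = d, (cd⁹)¹⁷ = cd¹⁰, (cd⁹)¹⁸ = d⁸, (cd⁹)¹⁹ = cd⁶, (cd⁹)²⁰ = d⁴, (cd⁹)²¹ = cd², (cd⁹)²² = e.
The smallest positive k with (cd⁹)ᵏ = e is 22.

Answer: 22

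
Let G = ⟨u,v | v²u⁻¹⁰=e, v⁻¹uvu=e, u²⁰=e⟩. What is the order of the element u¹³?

Compute successive powers until reaching e:
  (u¹³)¹ = u¹³, (u¹³)² = u⁶, (u¹³)³ = u¹⁹, (u¹³)⁴ = u¹², (u¹³)⁵ = u⁵, (u¹³)⁶ = u¹⁸, (u¹³)⁷ = u¹¹, (u¹³)⁸ = u⁴, (u¹³)⁹ = u¹⁷, (u¹³)¹⁰ = u¹⁰, (u¹³)¹¹ = u³, (u¹³)¹² = u¹⁶, (u¹³)¹³ = u⁹, (u¹³)¹⁴ = u², (u¹³)¹⁵ = u¹⁵, (u¹³)¹⁶ = u⁸, (u¹³)¹⁷ = u, (u¹³)¹⁸ = u¹⁴, (u¹³)¹⁹ = u⁷, (u¹³)²⁰ = e.
The smallest positive k with (u¹³)ᵏ = e is 20.

Answer: 20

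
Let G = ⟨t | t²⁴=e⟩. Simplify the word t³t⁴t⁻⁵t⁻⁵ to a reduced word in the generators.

Multiply left to right, reducing at each step:
  (t³) · t⁴ = t⁷
  (t⁷) · t⁻⁵ = t²
  (t²) · t⁻⁵ = t²¹

Answer: t²¹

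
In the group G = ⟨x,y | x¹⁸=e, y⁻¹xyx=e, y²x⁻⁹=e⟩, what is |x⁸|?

Compute successive powers until reaching e:
  (x⁸)¹ = x⁸, (x⁸)² = x¹⁶, (x⁸)³ = x⁶, (x⁸)⁴ = x¹⁴, (x⁸)⁵ = x⁴, (x⁸)⁶ = x¹², (x⁸)⁷ = x², (x⁸)⁸ = x¹⁰, (x⁸)⁹ = e.
The smallest positive k with (x⁸)ᵏ = e is 9.

Answer: 9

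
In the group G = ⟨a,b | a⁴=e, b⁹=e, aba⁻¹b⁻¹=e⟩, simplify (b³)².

Compute successive powers of (b³), reducing at each step:
  (b³)²: (b³) · b³ = b⁶

Answer: b⁶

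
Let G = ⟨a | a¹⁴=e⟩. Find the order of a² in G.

Compute successive powers until reaching e:
  (a²)¹ = a², (a²)² = a⁴, (a²)³ = a⁶, (a²)⁴ = a⁸, (a²)⁵ = a¹⁰, (a²)⁶ = a¹², (a²)⁷ = e.
The smallest positive k with (a²)ᵏ = e is 7.

Answer: 7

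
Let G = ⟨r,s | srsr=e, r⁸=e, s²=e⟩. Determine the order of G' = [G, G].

G' = [G, G] is generated by all commutators. The generator-pair commutators are: [r, s] = r².
The subgroup they normally generate is {e, r², r⁴, r⁶}, of order 4.
Check: |G/G'| = 16/4 = 4 is the order of the abelianisation.

Answer: 4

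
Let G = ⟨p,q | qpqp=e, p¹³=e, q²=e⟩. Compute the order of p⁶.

Compute successive powers until reaching e:
  (p⁶)¹ = p⁶, (p⁶)² = p¹², (p⁶)³ = p⁵, (p⁶)⁴ = p¹¹, (p⁶)⁵ = p⁴, (p⁶)⁶ = p¹⁰, (p⁶)⁷ = p³, (p⁶)⁸ = p⁹, (p⁶)⁹ = p², (p⁶)¹⁰ = p⁸, (p⁶)¹¹ = p, (p⁶)¹² = p⁷, (p⁶)¹³ = e.
The smallest positive k with (p⁶)ᵏ = e is 13.

Answer: 13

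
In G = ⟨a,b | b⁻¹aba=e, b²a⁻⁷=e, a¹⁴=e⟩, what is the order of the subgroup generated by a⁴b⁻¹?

|⟨a⁴b⁻¹⟩| equals the order of a⁴b⁻¹. Compute successive powers until reaching e:
  (a⁴b⁻¹)¹ = a⁴b⁻¹, (a⁴b⁻¹)² = a⁷, (a⁴b⁻¹)³ = a⁴b, (a⁴b⁻¹)⁴ = e.
The smallest positive k with (a⁴b⁻¹)ᵏ = e is 4, so |⟨a⁴b⁻¹⟩| = 4.

Answer: 4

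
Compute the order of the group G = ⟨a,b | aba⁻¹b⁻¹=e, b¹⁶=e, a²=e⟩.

Enumerate words in the generators, reducing via the relations: the distinct elements are
  {a, b, e, ab, b², b³, b⁴, b⁵, b⁶, b⁷, b⁸, b⁹, ab², ab³, ab⁴, ab⁵, ab⁶, ab⁷, ab⁸, ab⁹, b¹², b¹³, b¹¹, b¹⁰, b¹⁴, b¹⁵, ab¹², ab¹³, ab¹¹, ab¹⁰, ab¹⁴, ab¹⁵}.
No further products give new elements, so |G| = 32.

Answer: 32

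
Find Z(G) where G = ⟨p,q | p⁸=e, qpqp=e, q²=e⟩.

An element z ∈ Z(G) iff z commutes with every generator.
For example p⁴ is central: (p⁴)·p = p⁵ = p·(p⁴); (p⁴)·q = p⁴q = q·(p⁴).
Whereas p ∉ Z(G) since p·q = pq ≠ p⁷q = q·p.
Checking each of the 16 elements this way gives Z(G) = {e, p⁴}, of order 2.

Answer: {e, p⁴}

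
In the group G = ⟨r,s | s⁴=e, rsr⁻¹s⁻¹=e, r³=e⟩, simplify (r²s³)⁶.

Compute successive powers of (r²s³), reducing at each step:
  (r²s³)²: (r²s³) · r² = rs³;   (rs³) · s³ = rs²
  (r²s³)³: (rs²) · r² = s²;   (s²) · s³ = s
  (r²s³)⁴: s · r² = r²s;   (r²s) · s³ = r²
  (r²s³)⁵: (r²) · r² = r;   r · s³ = rs³
  (r²s³)⁶: (rs³) · r² = s³;   (s³) · s³ = s²

Answer: s²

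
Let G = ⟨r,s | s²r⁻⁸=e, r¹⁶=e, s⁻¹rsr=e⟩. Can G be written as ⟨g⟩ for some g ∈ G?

Every cyclic group is abelian. But r·s = rs while s·r = r⁷s⁻¹, so r·s ≠ s·r and G is not abelian. Hence G is not cyclic.

Answer: No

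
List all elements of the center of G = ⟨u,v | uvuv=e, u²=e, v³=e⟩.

An element z ∈ Z(G) iff z commutes with every generator.
For example e is central: e·u = u = u·e; e·v = v = v·e.
Whereas u ∉ Z(G) since u·v = uv ≠ uv² = v·u.
Checking each of the 6 elements this way gives Z(G) = {e}, of order 1.

Answer: {e}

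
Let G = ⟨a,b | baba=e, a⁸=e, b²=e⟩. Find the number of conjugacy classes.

The conjugacy classes (representative and size) are:
  [e] (size 1), [a] (size 2), [a⁶] (size 2), [a³] (size 2), [a⁴] (size 1), [b] (size 4), [a⁵b] (size 4).
Class equation: 1 + 2 + 2 + 2 + 1 + 4 + 4 = 16 = |G|. So G has 7 conjugacy classes.

Answer: 7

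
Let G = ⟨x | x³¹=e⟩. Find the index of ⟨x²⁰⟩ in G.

First find ord(x²⁰) by computing successive powers:
  (x²⁰)¹ = x²⁰, (x²⁰)² = x⁹, (x²⁰)³ = x²⁹, (x²⁰)⁴ = x¹⁸, (x²⁰)⁵ = x⁷, (x²⁰)⁶ = x²⁷, (x²⁰)⁷ = x¹⁶, (x²⁰)⁸ = x⁵, (x²⁰)⁹ = x²⁵, (x²⁰)¹⁰ = x¹⁴, (x²⁰)¹¹ = x³, (x²⁰)¹² = x²³, (x²⁰)¹³ = x¹², (x²⁰)¹⁴ = x, (x²⁰)¹⁵ = x²¹, (x²⁰)¹⁶ = x¹⁰, (x²⁰)¹⁷ = x³⁰, (x²⁰)¹⁸ = x¹⁹, (x²⁰)¹⁹ = x⁸, (x²⁰)²⁰ = x²⁸, (x²⁰)²¹ = x¹⁷, (x²⁰)²² = x⁶, (x²⁰)²³ = x²⁶, (x²⁰)²⁴ = x¹⁵, (x²⁰)²⁵ = x⁴, (x²⁰)²⁶ = x²⁴, (x²⁰)²⁷ = x¹³, (x²⁰)²⁸ = x², (x²⁰)²⁹ = x²², (x²⁰)³⁰ = x¹¹, (x²⁰)³¹ = e.
So |⟨x²⁰⟩| = ord(x²⁰) = 31. With |G| = 31, by Lagrange [G : ⟨x²⁰⟩] = 31/31 = 1.

Answer: 1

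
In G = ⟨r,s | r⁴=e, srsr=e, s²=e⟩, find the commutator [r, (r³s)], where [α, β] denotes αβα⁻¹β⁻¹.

[r, (r³s)] = r·(r³s)·r⁻¹·(r³s)⁻¹.
  r · (r³s) = s
  s · (r³) = rs
  (rs) · (r³s) = r²

Answer: r²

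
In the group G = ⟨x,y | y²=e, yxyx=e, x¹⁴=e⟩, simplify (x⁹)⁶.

Compute successive powers of (x⁹), reducing at each step:
  (x⁹)²: (x⁹) · x⁹ = x⁴
  (x⁹)³: (x⁴) · x⁹ = x¹³
  (x⁹)⁴: (x¹³) · x⁹ = x⁸
  (x⁹)⁵: (x⁸) · x⁹ = x³
  (x⁹)⁶: (x³) · x⁹ = x¹²

Answer: x¹²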